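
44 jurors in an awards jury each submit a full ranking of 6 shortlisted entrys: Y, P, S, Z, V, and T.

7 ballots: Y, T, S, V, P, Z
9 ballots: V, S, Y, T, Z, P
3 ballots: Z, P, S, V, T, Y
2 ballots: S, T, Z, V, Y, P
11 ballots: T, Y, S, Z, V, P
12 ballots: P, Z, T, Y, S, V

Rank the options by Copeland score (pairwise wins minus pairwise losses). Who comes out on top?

T

Pairwise results:
  Y vs P: Y wins 29–15.
  Y vs S: Y wins 30–14.
  Y vs Z: Y wins 27–17.
  Y vs V: Y wins 30–14.
  Y vs T: T wins 28–16.
  P vs S: S wins 29–15.
  P vs Z: Z wins 25–19.
  P vs V: V wins 29–15.
  P vs T: T wins 29–15.
  S vs Z: S wins 29–15.
  S vs V: S wins 35–9.
  S vs T: T wins 30–14.
  Z vs V: Z wins 28–16.
  Z vs T: T wins 29–15.
  V vs T: T wins 32–12.
Copeland scores (wins − losses):
  Y: 4 − 1 = 3
  P: 0 − 5 = -5
  S: 3 − 2 = 1
  Z: 2 − 3 = -1
  V: 1 − 4 = -3
  T: 5 − 0 = 5
T has the best Copeland score.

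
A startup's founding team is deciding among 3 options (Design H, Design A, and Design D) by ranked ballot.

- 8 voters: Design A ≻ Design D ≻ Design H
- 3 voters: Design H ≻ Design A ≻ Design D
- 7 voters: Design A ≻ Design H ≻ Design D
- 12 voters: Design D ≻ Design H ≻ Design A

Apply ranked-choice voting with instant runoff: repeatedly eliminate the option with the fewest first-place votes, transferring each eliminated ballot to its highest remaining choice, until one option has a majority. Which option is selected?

Design A

Round 1: Design A 15, Design D 12, Design H 3. Design H has the fewest and is eliminated.
Round 2: Design A 18, Design D 12. Design A has a majority.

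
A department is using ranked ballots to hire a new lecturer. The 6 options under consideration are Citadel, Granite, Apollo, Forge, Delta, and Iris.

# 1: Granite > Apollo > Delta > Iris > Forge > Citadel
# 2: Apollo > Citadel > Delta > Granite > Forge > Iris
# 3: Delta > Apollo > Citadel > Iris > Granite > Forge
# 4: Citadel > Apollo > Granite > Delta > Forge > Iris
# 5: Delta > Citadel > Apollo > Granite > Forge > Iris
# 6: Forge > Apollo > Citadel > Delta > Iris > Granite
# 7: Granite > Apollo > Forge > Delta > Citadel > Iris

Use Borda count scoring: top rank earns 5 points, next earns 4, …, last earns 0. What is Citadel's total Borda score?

20

Borda scores:
  Citadel: 0 + 4 + 3 + 5 + 4 + 3 + 1 = 20
  Granite: 5 + 2 + 1 + 3 + 2 + 0 + 5 = 18
  Apollo: 4 + 5 + 4 + 4 + 3 + 4 + 4 = 28
  Forge: 1 + 1 + 0 + 1 + 1 + 5 + 3 = 12
  Delta: 3 + 3 + 5 + 2 + 5 + 2 + 2 = 22
  Iris: 2 + 0 + 2 + 0 + 0 + 1 + 0 = 5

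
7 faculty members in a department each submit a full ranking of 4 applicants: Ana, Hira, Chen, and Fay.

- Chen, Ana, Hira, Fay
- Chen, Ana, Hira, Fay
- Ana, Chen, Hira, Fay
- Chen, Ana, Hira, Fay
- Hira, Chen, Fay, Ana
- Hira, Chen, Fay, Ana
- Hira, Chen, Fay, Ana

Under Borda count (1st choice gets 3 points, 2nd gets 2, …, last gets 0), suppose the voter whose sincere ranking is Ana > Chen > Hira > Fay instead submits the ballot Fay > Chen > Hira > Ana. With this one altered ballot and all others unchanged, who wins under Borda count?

Borda totals with the altered ballot: Ana 6, Hira 13, Chen 17, Fay 6.
The winner is unchanged: still Chen.

Chen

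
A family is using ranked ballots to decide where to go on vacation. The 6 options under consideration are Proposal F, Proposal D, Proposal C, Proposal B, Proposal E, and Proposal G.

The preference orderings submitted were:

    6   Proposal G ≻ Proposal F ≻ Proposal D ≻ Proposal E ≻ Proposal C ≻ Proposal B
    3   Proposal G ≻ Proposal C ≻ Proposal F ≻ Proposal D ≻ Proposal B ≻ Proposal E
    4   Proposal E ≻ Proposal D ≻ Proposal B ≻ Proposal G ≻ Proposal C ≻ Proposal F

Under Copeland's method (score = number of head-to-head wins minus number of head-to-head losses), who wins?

Proposal G

Pairwise results:
  Proposal F vs Proposal D: Proposal F wins 9–4.
  Proposal F vs Proposal C: Proposal C wins 7–6.
  Proposal F vs Proposal B: Proposal F wins 9–4.
  Proposal F vs Proposal E: Proposal F wins 9–4.
  Proposal F vs Proposal G: Proposal G wins 13–0.
  Proposal D vs Proposal C: Proposal D wins 10–3.
  Proposal D vs Proposal B: Proposal D wins 13–0.
  Proposal D vs Proposal E: Proposal D wins 9–4.
  Proposal D vs Proposal G: Proposal G wins 9–4.
  Proposal C vs Proposal B: Proposal C wins 9–4.
  Proposal C vs Proposal E: Proposal E wins 10–3.
  Proposal C vs Proposal G: Proposal G wins 13–0.
  Proposal B vs Proposal E: Proposal E wins 10–3.
  Proposal B vs Proposal G: Proposal G wins 9–4.
  Proposal E vs Proposal G: Proposal G wins 9–4.
Copeland scores (wins − losses):
  Proposal F: 3 − 2 = 1
  Proposal D: 3 − 2 = 1
  Proposal C: 2 − 3 = -1
  Proposal B: 0 − 5 = -5
  Proposal E: 2 − 3 = -1
  Proposal G: 5 − 0 = 5
Proposal G has the best Copeland score.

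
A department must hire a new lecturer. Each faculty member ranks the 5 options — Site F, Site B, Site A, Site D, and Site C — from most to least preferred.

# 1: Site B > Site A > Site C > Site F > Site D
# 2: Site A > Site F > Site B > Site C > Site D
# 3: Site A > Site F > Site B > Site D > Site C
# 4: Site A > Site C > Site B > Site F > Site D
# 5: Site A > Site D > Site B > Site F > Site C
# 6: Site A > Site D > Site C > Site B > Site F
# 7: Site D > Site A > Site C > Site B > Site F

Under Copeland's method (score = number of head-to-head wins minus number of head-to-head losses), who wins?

Site A

Pairwise results:
  Site F vs Site B: Site B wins 5–2.
  Site F vs Site A: Site A wins 7–0.
  Site F vs Site D: Site F wins 4–3.
  Site F vs Site C: Site C wins 4–3.
  Site B vs Site A: Site A wins 6–1.
  Site B vs Site D: Site B wins 4–3.
  Site B vs Site C: Site B wins 4–3.
  Site A vs Site D: Site A wins 6–1.
  Site A vs Site C: Site A wins 7–0.
  Site D vs Site C: Site D wins 4–3.
Copeland scores (wins − losses):
  Site F: 1 − 3 = -2
  Site B: 3 − 1 = 2
  Site A: 4 − 0 = 4
  Site D: 1 − 3 = -2
  Site C: 1 − 3 = -2
Site A has the best Copeland score.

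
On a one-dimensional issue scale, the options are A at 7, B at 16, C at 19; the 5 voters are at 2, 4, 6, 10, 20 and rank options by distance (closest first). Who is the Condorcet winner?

A

With single-peaked preferences on a line, the Condorcet winner is the candidate closest to the median voter.
The median voter (position 6) is closest to A at 7.
Check: A vs B — voters closer to A: 4 of 5.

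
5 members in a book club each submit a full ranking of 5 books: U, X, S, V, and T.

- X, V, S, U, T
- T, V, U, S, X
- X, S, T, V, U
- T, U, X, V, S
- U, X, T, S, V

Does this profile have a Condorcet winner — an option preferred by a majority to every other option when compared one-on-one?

Head-to-head results (5 voters total):
U vs X: U wins 3–2.
U vs S: U wins 3–2.
U vs V: V wins 3–2.
U vs T: T wins 3–2.
X vs S: X wins 4–1.
X vs V: X wins 4–1.
X vs T: X wins 3–2.
S vs V: V wins 3–2.
S vs T: T wins 3–2.
V vs T: T wins 4–1.
No candidate beats all others: U beats X beats V beats U, a majority cycle.

No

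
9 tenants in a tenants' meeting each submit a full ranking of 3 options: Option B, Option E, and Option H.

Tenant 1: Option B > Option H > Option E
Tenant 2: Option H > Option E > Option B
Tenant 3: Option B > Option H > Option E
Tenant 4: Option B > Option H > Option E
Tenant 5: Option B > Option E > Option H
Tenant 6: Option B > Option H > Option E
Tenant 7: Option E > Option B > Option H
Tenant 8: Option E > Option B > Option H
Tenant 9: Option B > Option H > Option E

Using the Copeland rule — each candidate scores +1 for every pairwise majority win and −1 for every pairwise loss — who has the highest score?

Pairwise results:
  Option B vs Option E: Option B wins 6–3.
  Option B vs Option H: Option B wins 8–1.
  Option E vs Option H: Option H wins 6–3.
Copeland scores (wins − losses):
  Option B: 2 − 0 = 2
  Option E: 0 − 2 = -2
  Option H: 1 − 1 = 0
Option B has the best Copeland score.

Option B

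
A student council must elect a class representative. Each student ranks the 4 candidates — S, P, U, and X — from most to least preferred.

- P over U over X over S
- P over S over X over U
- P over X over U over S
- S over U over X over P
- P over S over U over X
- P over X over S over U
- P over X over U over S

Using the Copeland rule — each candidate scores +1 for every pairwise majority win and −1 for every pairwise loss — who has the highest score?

P

Pairwise results:
  S vs P: P wins 6–1.
  S vs U: S wins 4–3.
  S vs X: X wins 4–3.
  P vs U: P wins 6–1.
  P vs X: P wins 6–1.
  U vs X: X wins 4–3.
Copeland scores (wins − losses):
  S: 1 − 2 = -1
  P: 3 − 0 = 3
  U: 0 − 3 = -3
  X: 2 − 1 = 1
P has the best Copeland score.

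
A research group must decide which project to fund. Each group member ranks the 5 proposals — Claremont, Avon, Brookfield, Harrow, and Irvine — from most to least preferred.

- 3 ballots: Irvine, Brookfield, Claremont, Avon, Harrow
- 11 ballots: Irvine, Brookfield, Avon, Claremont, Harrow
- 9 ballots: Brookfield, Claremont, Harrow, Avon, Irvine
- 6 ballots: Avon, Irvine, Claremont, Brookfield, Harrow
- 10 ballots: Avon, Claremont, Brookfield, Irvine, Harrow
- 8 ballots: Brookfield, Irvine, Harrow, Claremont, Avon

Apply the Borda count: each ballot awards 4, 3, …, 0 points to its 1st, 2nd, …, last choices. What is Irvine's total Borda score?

Borda scores:
  Claremont: 3·2 + 11·1 + 9·3 + 6·2 + 10·3 + 8·1 = 94
  Avon: 3·1 + 11·2 + 9·1 + 6·4 + 10·4 + 8·0 = 98
  Brookfield: 3·3 + 11·3 + 9·4 + 6·1 + 10·2 + 8·4 = 136
  Harrow: 3·0 + 11·0 + 9·2 + 6·0 + 10·0 + 8·2 = 34
  Irvine: 3·4 + 11·4 + 9·0 + 6·3 + 10·1 + 8·3 = 108

108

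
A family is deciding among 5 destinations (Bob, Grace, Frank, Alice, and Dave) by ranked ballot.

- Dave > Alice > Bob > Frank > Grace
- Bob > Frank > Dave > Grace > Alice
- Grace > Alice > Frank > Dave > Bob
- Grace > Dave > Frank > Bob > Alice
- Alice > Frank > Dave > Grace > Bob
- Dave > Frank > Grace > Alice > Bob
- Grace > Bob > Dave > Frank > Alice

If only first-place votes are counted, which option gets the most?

Grace

First-place vote totals:
  Bob: 1
  Grace: 3
  Frank: 0
  Alice: 1
  Dave: 2
Grace has the most first-place votes.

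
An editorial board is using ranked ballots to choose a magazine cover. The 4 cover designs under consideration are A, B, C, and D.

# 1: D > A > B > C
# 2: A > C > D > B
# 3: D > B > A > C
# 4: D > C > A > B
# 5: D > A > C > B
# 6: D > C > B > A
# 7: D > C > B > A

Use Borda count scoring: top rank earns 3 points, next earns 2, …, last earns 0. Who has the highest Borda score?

Borda scores:
  A: 2 + 3 + 1 + 1 + 2 + 0 + 0 = 9
  B: 1 + 0 + 2 + 0 + 0 + 1 + 1 = 5
  C: 0 + 2 + 0 + 2 + 1 + 2 + 2 = 9
  D: 3 + 1 + 3 + 3 + 3 + 3 + 3 = 19
D has the highest total.

D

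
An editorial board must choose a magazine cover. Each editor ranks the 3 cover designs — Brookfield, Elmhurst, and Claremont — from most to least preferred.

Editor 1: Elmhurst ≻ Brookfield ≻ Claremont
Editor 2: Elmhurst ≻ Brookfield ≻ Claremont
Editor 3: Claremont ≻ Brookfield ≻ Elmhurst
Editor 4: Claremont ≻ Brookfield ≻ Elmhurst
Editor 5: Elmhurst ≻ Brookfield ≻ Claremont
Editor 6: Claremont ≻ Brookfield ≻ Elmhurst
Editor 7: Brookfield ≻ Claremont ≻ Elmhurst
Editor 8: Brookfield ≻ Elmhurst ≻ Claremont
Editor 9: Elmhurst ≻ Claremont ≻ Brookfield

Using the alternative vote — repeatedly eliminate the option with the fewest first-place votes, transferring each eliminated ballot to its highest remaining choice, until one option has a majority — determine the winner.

Round 1: Elmhurst 4, Claremont 3, Brookfield 2. Brookfield has the fewest and is eliminated.
Round 2: Elmhurst 5, Claremont 4. Elmhurst has a majority.

Elmhurst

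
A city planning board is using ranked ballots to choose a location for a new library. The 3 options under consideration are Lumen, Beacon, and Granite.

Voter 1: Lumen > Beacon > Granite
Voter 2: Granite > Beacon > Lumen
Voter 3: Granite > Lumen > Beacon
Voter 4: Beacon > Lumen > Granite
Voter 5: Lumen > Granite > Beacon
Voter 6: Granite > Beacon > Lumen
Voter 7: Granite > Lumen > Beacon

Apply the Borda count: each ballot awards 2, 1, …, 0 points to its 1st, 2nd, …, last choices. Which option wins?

Granite

Borda scores:
  Lumen: 2 + 0 + 1 + 1 + 2 + 0 + 1 = 7
  Beacon: 1 + 1 + 0 + 2 + 0 + 1 + 0 = 5
  Granite: 0 + 2 + 2 + 0 + 1 + 2 + 2 = 9
Granite has the highest total.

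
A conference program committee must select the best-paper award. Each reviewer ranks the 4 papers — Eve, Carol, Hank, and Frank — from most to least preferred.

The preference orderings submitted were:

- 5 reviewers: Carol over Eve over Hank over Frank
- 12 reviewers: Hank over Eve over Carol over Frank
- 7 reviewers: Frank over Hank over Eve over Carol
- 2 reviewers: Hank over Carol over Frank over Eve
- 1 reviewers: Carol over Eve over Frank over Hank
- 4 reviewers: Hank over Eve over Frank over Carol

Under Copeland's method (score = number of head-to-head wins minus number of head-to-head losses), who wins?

Hank

Pairwise results:
  Eve vs Carol: Eve wins 23–8.
  Eve vs Hank: Hank wins 25–6.
  Eve vs Frank: Eve wins 22–9.
  Carol vs Hank: Hank wins 25–6.
  Carol vs Frank: Carol wins 20–11.
  Hank vs Frank: Hank wins 23–8.
Copeland scores (wins − losses):
  Eve: 2 − 1 = 1
  Carol: 1 − 2 = -1
  Hank: 3 − 0 = 3
  Frank: 0 − 3 = -3
Hank has the best Copeland score.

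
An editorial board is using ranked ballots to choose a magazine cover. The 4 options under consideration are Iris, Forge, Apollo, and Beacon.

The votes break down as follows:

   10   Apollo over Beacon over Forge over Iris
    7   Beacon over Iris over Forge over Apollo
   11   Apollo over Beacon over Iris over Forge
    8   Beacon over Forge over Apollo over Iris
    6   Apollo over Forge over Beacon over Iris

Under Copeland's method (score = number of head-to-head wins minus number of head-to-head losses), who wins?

Apollo

Pairwise results:
  Iris vs Forge: Forge wins 24–18.
  Iris vs Apollo: Apollo wins 35–7.
  Iris vs Beacon: Beacon wins 42–0.
  Forge vs Apollo: Apollo wins 27–15.
  Forge vs Beacon: Beacon wins 36–6.
  Apollo vs Beacon: Apollo wins 27–15.
Copeland scores (wins − losses):
  Iris: 0 − 3 = -3
  Forge: 1 − 2 = -1
  Apollo: 3 − 0 = 3
  Beacon: 2 − 1 = 1
Apollo has the best Copeland score.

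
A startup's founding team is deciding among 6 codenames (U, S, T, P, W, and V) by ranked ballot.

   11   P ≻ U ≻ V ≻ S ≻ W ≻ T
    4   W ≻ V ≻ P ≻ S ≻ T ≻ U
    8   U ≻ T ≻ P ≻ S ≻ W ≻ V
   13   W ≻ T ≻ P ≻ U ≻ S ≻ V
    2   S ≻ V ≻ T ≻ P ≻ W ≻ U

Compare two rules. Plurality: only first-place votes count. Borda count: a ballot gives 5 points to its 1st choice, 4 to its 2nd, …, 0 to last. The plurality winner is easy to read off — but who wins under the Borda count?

Plurality first-place counts: U 8, S 2, T 0, P 11, W 17, V 0 → W.
Borda totals: U 110, S 69, T 94, P 134, W 106, V 57 → P.

P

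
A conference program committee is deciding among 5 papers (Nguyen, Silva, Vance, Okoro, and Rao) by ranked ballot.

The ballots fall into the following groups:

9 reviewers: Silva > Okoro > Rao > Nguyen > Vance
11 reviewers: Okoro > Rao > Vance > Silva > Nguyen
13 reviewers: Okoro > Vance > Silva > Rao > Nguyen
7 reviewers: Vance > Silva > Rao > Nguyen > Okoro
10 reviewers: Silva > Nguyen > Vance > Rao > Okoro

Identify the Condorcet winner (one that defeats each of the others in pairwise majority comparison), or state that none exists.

Head-to-head results (50 voters total):
Nguyen vs Silva: Silva wins 50–0.
Nguyen vs Vance: Vance wins 31–19.
Nguyen vs Okoro: Okoro wins 33–17.
Nguyen vs Rao: Rao wins 40–10.
Silva vs Vance: Vance wins 31–19.
Silva vs Okoro: Silva wins 26–24.
Silva vs Rao: Silva wins 39–11.
Vance vs Okoro: Okoro wins 33–17.
Vance vs Rao: Vance wins 30–20.
Okoro vs Rao: Okoro wins 33–17.
No candidate beats all others: Silva beats Okoro beats Vance beats Silva, a majority cycle.

None — there is no Condorcet winner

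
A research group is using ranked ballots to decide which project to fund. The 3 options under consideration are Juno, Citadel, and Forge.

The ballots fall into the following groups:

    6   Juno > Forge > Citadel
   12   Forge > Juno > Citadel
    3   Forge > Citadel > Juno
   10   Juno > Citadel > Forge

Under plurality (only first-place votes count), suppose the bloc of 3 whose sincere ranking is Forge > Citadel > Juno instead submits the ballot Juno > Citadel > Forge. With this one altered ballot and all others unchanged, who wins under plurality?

First-place totals with the altered ballot: Juno 19, Citadel 0, Forge 12.
The winner is unchanged: still Juno.

Juno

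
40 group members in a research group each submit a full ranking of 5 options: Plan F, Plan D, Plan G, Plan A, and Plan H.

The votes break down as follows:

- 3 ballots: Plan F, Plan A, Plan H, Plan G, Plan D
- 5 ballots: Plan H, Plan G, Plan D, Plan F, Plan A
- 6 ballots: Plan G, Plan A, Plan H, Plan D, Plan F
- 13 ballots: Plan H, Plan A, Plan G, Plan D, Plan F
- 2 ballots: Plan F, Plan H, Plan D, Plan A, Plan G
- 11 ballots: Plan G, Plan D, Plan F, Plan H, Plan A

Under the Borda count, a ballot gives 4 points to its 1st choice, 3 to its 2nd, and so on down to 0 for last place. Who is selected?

Plan G

Borda scores:
  Plan F: 3·4 + 5·1 + 6·0 + 13·0 + 2·4 + 11·2 = 47
  Plan D: 3·0 + 5·2 + 6·1 + 13·1 + 2·2 + 11·3 = 66
  Plan G: 3·1 + 5·3 + 6·4 + 13·2 + 2·0 + 11·4 = 112
  Plan A: 3·3 + 5·0 + 6·3 + 13·3 + 2·1 + 11·0 = 68
  Plan H: 3·2 + 5·4 + 6·2 + 13·4 + 2·3 + 11·1 = 107
Plan G has the highest total.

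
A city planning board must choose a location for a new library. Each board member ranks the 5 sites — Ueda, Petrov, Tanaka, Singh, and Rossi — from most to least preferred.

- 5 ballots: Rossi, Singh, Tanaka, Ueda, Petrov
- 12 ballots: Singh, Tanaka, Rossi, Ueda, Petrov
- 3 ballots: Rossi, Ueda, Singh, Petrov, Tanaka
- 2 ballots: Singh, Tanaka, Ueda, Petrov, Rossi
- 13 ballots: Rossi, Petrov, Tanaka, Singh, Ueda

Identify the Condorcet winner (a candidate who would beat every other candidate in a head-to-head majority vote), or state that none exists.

Head-to-head results (35 voters total):
Ueda vs Petrov: Ueda wins 22–13.
Ueda vs Tanaka: Tanaka wins 32–3.
Ueda vs Singh: Singh wins 32–3.
Ueda vs Rossi: Rossi wins 33–2.
Petrov vs Tanaka: Tanaka wins 19–16.
Petrov vs Singh: Singh wins 22–13.
Petrov vs Rossi: Rossi wins 33–2.
Tanaka vs Singh: Singh wins 22–13.
Tanaka vs Rossi: Rossi wins 21–14.
Singh vs Rossi: Rossi wins 21–14.
Rossi beats each rival — Ueda (33–2), Petrov (33–2), Tanaka (21–14), Singh (21–14) — so Rossi is the Condorcet winner.

Rossi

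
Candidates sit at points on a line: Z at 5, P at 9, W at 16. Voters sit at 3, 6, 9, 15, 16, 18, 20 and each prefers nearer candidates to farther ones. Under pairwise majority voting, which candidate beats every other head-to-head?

W

With single-peaked preferences on a line, the Condorcet winner is the candidate closest to the median voter.
The median voter (position 15) is closest to W at 16.
Check: W vs P — voters closer to W: 4 of 7.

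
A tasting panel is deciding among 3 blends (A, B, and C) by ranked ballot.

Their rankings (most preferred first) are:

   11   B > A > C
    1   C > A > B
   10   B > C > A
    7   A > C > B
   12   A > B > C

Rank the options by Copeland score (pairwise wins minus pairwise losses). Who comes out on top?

Pairwise results:
  A vs B: B wins 21–20.
  A vs C: A wins 30–11.
  B vs C: B wins 33–8.
Copeland scores (wins − losses):
  A: 1 − 1 = 0
  B: 2 − 0 = 2
  C: 0 − 2 = -2
B has the best Copeland score.

B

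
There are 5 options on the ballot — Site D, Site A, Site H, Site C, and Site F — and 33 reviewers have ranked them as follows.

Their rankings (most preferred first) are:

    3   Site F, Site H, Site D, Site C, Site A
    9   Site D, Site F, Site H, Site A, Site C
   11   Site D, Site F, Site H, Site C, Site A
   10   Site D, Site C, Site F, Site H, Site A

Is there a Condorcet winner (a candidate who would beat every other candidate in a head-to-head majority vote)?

Head-to-head results (33 voters total):
Site D vs Site A: Site D wins 33–0.
Site D vs Site H: Site D wins 30–3.
Site D vs Site C: Site D wins 33–0.
Site D vs Site F: Site D wins 30–3.
Site A vs Site H: Site H wins 33–0.
Site A vs Site C: Site C wins 24–9.
Site A vs Site F: Site F wins 33–0.
Site H vs Site C: Site H wins 23–10.
Site H vs Site F: Site F wins 33–0.
Site C vs Site F: Site F wins 23–10.
Site D beats each rival — Site A (33–0), Site H (30–3), Site C (33–0), Site F (30–3) — so Site D is the Condorcet winner.

Yes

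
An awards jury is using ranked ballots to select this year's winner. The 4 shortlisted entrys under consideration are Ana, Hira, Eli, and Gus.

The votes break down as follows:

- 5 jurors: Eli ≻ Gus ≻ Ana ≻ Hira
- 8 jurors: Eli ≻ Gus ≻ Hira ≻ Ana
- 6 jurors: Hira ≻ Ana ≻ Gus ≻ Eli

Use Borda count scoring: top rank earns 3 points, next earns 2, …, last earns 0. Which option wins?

Eli

Borda scores:
  Ana: 5·1 + 8·0 + 6·2 = 17
  Hira: 5·0 + 8·1 + 6·3 = 26
  Eli: 5·3 + 8·3 + 6·0 = 39
  Gus: 5·2 + 8·2 + 6·1 = 32
Eli has the highest total.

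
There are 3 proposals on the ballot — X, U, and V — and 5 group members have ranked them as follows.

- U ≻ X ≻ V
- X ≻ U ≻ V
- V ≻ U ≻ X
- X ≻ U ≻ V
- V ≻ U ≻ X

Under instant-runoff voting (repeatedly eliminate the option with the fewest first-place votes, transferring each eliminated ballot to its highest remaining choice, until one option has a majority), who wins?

Round 1: X 2, V 2, U 1. U has the fewest and is eliminated.
Round 2: X 3, V 2. X has a majority.

X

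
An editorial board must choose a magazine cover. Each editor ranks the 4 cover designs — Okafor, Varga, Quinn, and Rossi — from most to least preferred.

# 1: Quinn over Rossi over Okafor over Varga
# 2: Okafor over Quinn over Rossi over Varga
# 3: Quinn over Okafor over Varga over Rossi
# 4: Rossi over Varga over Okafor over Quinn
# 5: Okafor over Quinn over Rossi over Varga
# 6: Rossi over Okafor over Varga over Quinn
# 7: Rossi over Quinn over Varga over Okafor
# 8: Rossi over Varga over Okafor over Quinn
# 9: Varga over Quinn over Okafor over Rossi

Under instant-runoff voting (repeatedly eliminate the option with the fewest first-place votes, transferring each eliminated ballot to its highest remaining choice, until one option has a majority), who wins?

Round 1: Rossi 4, Okafor 2, Quinn 2, Varga 1. Varga has the fewest and is eliminated.
Round 2: Rossi 4, Quinn 3, Okafor 2. Okafor has the fewest and is eliminated.
Round 3: Quinn 5, Rossi 4. Quinn has a majority.

Quinn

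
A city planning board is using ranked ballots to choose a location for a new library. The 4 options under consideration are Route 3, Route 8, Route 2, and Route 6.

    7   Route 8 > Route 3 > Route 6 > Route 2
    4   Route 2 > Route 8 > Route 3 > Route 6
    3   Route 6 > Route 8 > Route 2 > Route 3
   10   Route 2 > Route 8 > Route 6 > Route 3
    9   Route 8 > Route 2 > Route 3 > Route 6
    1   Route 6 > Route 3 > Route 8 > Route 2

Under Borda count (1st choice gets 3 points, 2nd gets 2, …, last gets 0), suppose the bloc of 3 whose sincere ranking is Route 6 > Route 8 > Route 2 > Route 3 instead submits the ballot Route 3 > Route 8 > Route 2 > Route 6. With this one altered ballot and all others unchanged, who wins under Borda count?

Borda totals with the altered ballot: Route 3 38, Route 8 83, Route 2 63, Route 6 20.
The winner is unchanged: still Route 8.

Route 8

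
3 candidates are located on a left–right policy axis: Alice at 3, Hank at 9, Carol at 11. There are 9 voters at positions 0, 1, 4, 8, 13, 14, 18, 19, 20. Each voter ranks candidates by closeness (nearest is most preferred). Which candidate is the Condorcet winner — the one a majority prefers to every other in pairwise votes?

Carol

With single-peaked preferences on a line, the Condorcet winner is the candidate closest to the median voter.
The median voter (position 13) is closest to Carol at 11.
Check: Carol vs Hank — voters closer to Carol: 5 of 9.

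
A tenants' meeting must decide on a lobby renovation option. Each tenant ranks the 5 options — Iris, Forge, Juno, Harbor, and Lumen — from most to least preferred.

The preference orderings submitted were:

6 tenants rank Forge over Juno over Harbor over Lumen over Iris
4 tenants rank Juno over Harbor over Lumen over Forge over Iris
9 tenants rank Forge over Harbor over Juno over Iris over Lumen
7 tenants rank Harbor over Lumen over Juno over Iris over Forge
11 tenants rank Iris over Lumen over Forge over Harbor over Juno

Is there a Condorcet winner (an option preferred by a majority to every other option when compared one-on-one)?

Head-to-head results (37 voters total):
Iris vs Forge: Forge wins 19–18.
Iris vs Juno: Juno wins 26–11.
Iris vs Harbor: Harbor wins 26–11.
Iris vs Lumen: Iris wins 20–17.
Forge vs Juno: Forge wins 26–11.
Forge vs Harbor: Forge wins 26–11.
Forge vs Lumen: Lumen wins 22–15.
Juno vs Harbor: Harbor wins 27–10.
Juno vs Lumen: Juno wins 19–18.
Harbor vs Lumen: Harbor wins 26–11.
No candidate beats all others: Iris beats Lumen beats Forge beats Iris, a majority cycle.

No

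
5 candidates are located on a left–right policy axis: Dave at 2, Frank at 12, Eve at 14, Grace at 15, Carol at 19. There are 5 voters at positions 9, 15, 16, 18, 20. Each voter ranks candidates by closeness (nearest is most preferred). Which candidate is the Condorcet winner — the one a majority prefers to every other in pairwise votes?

Grace

With single-peaked preferences on a line, the Condorcet winner is the candidate closest to the median voter.
The median voter (position 16) is closest to Grace at 15.
Check: Grace vs Frank — voters closer to Grace: 4 of 5.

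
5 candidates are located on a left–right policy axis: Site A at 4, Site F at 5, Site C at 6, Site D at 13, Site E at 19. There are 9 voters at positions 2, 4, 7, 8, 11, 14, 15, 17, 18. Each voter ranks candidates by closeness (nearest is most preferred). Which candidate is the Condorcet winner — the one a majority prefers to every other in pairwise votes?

With single-peaked preferences on a line, the Condorcet winner is the candidate closest to the median voter.
The median voter (position 11) is closest to Site D at 13.
Check: Site D vs Site A — voters closer to Site D: 5 of 9.

Site D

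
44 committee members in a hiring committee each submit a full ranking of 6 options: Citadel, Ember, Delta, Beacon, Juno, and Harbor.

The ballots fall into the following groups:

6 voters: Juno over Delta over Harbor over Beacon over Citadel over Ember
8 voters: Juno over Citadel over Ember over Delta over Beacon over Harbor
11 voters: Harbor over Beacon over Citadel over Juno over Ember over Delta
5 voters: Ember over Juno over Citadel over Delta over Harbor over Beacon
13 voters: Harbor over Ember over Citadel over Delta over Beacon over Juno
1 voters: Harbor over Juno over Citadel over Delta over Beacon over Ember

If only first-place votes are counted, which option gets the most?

First-place vote totals:
  Citadel: 0
  Ember: 5
  Delta: 0
  Beacon: 0
  Juno: 14
  Harbor: 25
Harbor has the most first-place votes.

Harbor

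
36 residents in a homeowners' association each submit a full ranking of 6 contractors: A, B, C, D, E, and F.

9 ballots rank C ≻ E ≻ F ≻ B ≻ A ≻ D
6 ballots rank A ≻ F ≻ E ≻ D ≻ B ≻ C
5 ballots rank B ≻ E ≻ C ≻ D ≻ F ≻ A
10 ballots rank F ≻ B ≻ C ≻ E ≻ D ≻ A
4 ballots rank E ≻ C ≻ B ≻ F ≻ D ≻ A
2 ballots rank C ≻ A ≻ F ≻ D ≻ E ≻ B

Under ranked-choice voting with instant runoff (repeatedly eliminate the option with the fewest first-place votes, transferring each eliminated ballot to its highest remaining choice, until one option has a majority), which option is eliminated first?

D

Round 1: C 11, F 10, A 6, B 5, E 4, D 0. D has the fewest and is eliminated.
Round 2: C 11, F 10, A 6, B 5, E 4. E has the fewest and is eliminated.
Round 3: C 15, F 10, A 6, B 5. B has the fewest and is eliminated.
Round 4: C 20, F 10, A 6. C has a majority.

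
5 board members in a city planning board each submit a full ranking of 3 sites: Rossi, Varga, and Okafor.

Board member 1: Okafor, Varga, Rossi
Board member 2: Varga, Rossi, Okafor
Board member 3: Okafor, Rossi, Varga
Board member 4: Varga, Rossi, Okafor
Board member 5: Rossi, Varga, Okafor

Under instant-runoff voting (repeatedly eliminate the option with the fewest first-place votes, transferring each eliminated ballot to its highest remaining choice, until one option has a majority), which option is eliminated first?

Round 1: Varga 2, Okafor 2, Rossi 1. Rossi has the fewest and is eliminated.
Round 2: Varga 3, Okafor 2. Varga has a majority.

Rossi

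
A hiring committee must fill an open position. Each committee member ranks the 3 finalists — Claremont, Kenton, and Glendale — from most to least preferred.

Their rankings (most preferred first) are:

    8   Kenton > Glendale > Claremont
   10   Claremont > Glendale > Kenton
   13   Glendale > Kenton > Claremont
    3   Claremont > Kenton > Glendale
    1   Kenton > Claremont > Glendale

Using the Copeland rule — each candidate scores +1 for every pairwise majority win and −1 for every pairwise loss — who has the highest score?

Glendale

Pairwise results:
  Claremont vs Kenton: Kenton wins 22–13.
  Claremont vs Glendale: Glendale wins 21–14.
  Kenton vs Glendale: Glendale wins 23–12.
Copeland scores (wins − losses):
  Claremont: 0 − 2 = -2
  Kenton: 1 − 1 = 0
  Glendale: 2 − 0 = 2
Glendale has the best Copeland score.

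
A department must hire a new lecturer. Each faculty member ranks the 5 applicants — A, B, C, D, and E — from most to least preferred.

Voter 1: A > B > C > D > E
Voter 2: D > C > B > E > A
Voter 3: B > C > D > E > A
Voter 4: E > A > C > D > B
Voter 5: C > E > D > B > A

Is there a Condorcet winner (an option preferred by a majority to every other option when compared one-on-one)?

Yes

Head-to-head results (5 voters total):
A vs B: B wins 3–2.
A vs C: C wins 3–2.
A vs D: D wins 3–2.
A vs E: E wins 4–1.
B vs C: C wins 3–2.
B vs D: D wins 3–2.
B vs E: B wins 3–2.
C vs D: C wins 4–1.
C vs E: C wins 4–1.
D vs E: D wins 3–2.
C beats each rival — A (3–2), B (3–2), D (4–1), E (4–1) — so C is the Condorcet winner.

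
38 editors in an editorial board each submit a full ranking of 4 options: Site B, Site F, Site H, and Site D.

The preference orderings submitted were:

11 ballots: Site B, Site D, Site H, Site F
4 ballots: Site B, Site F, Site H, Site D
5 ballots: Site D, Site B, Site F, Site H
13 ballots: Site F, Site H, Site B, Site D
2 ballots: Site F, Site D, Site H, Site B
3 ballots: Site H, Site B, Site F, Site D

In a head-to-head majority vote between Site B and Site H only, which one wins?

Ballots ranking Site B above Site H: 11+4+5 = 20.
Ballots ranking Site H above Site B: 13+2+3 = 18.
Site B wins the head-to-head, 20–18.

Site B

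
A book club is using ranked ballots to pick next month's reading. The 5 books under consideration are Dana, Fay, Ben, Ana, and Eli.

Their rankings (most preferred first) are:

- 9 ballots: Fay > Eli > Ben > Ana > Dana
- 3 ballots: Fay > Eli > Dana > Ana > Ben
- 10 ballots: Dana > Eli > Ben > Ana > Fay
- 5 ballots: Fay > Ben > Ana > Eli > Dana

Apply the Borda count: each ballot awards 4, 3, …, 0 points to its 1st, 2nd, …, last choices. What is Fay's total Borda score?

68

Borda scores:
  Dana: 9·0 + 3·2 + 10·4 + 5·0 = 46
  Fay: 9·4 + 3·4 + 10·0 + 5·4 = 68
  Ben: 9·2 + 3·0 + 10·2 + 5·3 = 53
  Ana: 9·1 + 3·1 + 10·1 + 5·2 = 32
  Eli: 9·3 + 3·3 + 10·3 + 5·1 = 71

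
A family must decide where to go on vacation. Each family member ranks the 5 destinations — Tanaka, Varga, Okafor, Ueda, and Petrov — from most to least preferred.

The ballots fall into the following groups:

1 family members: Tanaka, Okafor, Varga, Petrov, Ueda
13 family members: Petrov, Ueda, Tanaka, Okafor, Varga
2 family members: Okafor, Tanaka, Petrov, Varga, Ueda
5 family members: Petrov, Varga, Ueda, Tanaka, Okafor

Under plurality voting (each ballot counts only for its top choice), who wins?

Petrov

First-place vote totals:
  Tanaka: 1
  Varga: 0
  Okafor: 2
  Ueda: 0
  Petrov: 18
Petrov has the most first-place votes.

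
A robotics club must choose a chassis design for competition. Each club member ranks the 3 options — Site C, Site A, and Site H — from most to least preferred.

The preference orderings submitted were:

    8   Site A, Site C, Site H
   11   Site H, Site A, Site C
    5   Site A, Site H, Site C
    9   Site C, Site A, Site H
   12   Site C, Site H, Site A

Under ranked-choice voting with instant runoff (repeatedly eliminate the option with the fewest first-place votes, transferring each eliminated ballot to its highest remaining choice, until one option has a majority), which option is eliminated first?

Round 1: Site C 21, Site A 13, Site H 11. Site H has the fewest and is eliminated.
Round 2: Site A 24, Site C 21. Site A has a majority.

Site H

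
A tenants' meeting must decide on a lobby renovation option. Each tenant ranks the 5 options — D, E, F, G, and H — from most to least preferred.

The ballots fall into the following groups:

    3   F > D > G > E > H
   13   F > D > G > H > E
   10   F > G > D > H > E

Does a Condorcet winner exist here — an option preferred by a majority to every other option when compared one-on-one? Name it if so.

Head-to-head results (26 voters total):
D vs E: D wins 26–0.
D vs F: F wins 26–0.
D vs G: D wins 16–10.
D vs H: D wins 26–0.
E vs F: F wins 26–0.
E vs G: G wins 26–0.
E vs H: H wins 23–3.
F vs G: F wins 26–0.
F vs H: F wins 26–0.
G vs H: G wins 26–0.
F beats each rival — D (26–0), E (26–0), G (26–0), H (26–0) — so F is the Condorcet winner.

F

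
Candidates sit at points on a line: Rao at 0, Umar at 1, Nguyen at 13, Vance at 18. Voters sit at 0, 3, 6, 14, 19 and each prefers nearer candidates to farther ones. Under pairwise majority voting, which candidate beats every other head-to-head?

With single-peaked preferences on a line, the Condorcet winner is the candidate closest to the median voter.
The median voter (position 6) is closest to Umar at 1.
Check: Umar vs Nguyen — voters closer to Umar: 3 of 5.

Umar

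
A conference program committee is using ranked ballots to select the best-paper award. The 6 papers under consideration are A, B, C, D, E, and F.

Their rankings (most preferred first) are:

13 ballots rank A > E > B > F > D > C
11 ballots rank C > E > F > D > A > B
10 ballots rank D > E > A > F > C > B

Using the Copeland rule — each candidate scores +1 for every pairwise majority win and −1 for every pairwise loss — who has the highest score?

E

Pairwise results:
  A vs B: A wins 34–0.
  A vs C: A wins 23–11.
  A vs D: D wins 21–13.
  A vs E: E wins 21–13.
  A vs F: A wins 23–11.
  B vs C: C wins 21–13.
  B vs D: D wins 21–13.
  B vs E: E wins 34–0.
  B vs F: F wins 21–13.
  C vs D: D wins 23–11.
  C vs E: E wins 23–11.
  C vs F: F wins 23–11.
  D vs E: E wins 24–10.
  D vs F: F wins 24–10.
  E vs F: E wins 34–0.
Copeland scores (wins − losses):
  A: 3 − 2 = 1
  B: 0 − 5 = -5
  C: 1 − 4 = -3
  D: 3 − 2 = 1
  E: 5 − 0 = 5
  F: 3 − 2 = 1
E has the best Copeland score.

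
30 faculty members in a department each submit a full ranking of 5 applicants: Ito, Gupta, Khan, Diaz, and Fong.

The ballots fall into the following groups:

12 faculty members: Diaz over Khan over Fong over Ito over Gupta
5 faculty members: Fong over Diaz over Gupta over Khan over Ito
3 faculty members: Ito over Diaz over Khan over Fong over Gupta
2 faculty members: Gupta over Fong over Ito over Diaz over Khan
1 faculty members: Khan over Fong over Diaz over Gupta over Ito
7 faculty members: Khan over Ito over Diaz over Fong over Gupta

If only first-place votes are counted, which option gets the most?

Diaz

First-place vote totals:
  Ito: 3
  Gupta: 2
  Khan: 8
  Diaz: 12
  Fong: 5
Diaz has the most first-place votes.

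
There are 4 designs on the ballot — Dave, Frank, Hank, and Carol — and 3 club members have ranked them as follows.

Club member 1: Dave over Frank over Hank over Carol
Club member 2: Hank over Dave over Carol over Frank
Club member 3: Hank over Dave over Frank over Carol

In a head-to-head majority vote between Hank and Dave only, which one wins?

Ballots ranking Hank above Dave: 2.
Ballots ranking Dave above Hank: 1.
Hank wins the head-to-head, 2–1.

Hank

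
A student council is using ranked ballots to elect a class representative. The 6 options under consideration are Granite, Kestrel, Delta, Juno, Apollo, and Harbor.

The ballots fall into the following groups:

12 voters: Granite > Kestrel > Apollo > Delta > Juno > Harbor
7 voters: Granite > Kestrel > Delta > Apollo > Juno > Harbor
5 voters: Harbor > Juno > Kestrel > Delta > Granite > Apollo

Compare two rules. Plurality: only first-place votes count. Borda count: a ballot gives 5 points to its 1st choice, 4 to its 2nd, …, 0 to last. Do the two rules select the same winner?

Plurality first-place counts: Granite 19, Kestrel 0, Delta 0, Juno 0, Apollo 0, Harbor 5 → Granite.
Borda totals: Granite 100, Kestrel 91, Delta 55, Juno 39, Apollo 50, Harbor 25 → Granite.
The two rules agree on Granite.

Yes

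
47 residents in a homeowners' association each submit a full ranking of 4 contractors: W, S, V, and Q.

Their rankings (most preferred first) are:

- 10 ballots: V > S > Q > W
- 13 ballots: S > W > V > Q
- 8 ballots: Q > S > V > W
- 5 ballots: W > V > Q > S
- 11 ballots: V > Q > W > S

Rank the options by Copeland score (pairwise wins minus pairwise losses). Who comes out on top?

V

Pairwise results:
  W vs S: S wins 31–16.
  W vs V: V wins 29–18.
  W vs Q: Q wins 29–18.
  S vs V: V wins 26–21.
  S vs Q: Q wins 24–23.
  V vs Q: V wins 39–8.
Copeland scores (wins − losses):
  W: 0 − 3 = -3
  S: 1 − 2 = -1
  V: 3 − 0 = 3
  Q: 2 − 1 = 1
V has the best Copeland score.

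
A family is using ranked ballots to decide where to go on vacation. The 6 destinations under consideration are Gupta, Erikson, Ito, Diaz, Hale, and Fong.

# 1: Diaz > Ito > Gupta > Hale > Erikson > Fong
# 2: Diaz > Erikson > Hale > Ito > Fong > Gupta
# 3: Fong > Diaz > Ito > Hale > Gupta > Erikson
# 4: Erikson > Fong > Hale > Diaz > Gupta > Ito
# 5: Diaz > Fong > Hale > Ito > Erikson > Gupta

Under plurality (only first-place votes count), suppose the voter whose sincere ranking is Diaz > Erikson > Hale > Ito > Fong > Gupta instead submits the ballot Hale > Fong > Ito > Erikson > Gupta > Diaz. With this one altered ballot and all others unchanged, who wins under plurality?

First-place totals with the altered ballot: Gupta 0, Erikson 1, Ito 0, Diaz 2, Hale 1, Fong 1.
The winner is unchanged: still Diaz.

Diaz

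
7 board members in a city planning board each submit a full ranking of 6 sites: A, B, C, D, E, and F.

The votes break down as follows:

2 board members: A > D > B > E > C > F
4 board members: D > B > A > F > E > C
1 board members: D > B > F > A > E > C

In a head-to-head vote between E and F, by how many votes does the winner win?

3

Ballots ranking E above F: 2.
Ballots ranking F above E: 4+1 = 5.
F wins 5–2, a margin of 3.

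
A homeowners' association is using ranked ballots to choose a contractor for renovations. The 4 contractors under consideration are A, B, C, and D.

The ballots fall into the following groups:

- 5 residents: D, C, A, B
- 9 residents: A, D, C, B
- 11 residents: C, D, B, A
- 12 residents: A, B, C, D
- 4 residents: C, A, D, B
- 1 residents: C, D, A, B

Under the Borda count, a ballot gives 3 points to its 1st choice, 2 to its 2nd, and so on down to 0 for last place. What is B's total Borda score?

35

Borda scores:
  A: 5·1 + 9·3 + 11·0 + 12·3 + 4·2 + 1 = 77
  B: 5·0 + 9·0 + 11·1 + 12·2 + 4·0 + 0 = 35
  C: 5·2 + 9·1 + 11·3 + 12·1 + 4·3 + 3 = 79
  D: 5·3 + 9·2 + 11·2 + 12·0 + 4·1 + 2 = 61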